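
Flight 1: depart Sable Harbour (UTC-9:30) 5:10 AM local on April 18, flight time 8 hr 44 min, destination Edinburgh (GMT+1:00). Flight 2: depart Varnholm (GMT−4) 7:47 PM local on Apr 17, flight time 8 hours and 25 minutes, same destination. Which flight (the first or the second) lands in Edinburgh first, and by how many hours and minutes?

the second, by 15 hours 12 minutes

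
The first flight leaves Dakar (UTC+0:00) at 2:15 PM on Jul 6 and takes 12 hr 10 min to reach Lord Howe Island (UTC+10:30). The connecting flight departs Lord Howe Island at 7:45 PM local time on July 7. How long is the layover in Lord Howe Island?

Dakar is at UTC+0, so departure is already 2:15 PM UTC on Jul 6.
Add 12 hours 10 minutes flight time → 2:25 AM UTC (Jul 7).
Lord Howe Island is UTC+10:30, so local arrival = 2:25 AM + 10:30 = 12:55 PM on Jul 7.
Layover = 7:45 PM − 12:55 PM = 6 hours 50 minutes.

6 hours 50 minutes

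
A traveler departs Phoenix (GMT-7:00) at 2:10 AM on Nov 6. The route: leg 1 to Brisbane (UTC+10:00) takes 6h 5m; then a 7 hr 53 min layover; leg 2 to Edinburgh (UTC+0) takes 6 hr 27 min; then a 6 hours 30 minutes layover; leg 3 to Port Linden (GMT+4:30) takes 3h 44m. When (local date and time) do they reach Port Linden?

Convert departure to UTC: 2:10 AM + 7:00 = 9:10 AM UTC on Nov 6.
Add 6 hours 5 minutes leg 1 → 3:15 PM UTC.
Add 7 hours 53 minutes layover in Brisbane → 11:08 PM UTC.
Add 6 hours and 27 minutes leg 2 → 5:35 AM UTC (Nov 7).
Add 6 hours 30 minutes layover in Edinburgh → 12:05 PM UTC.
Add 3 hours 44 minutes leg 3 → 3:49 PM UTC.
Port Linden is UTC+4:30, so local arrival = 3:49 PM + 4:30 = 8:19 PM on Nov 7.

8:19 PM on November 7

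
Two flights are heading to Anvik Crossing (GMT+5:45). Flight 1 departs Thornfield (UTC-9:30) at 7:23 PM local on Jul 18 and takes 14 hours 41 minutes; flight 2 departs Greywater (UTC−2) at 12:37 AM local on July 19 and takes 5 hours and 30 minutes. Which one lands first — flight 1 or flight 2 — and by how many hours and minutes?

the second, by 11 hours 27 minutes

Flight 1 in UTC: 7:23 PM + 9:30 = 4:53 AM on Jul 19.
+14 hours and 41 minutes → arrive 7:34 PM UTC on Jul 19.
Flight 2 in UTC: 12:37 AM + 2:00 = 2:37 AM on Jul 19.
+5 hours 30 minutes → arrive 8:07 AM UTC on Jul 19.
Flight 2 lands earlier by 11 hours 27 minutes.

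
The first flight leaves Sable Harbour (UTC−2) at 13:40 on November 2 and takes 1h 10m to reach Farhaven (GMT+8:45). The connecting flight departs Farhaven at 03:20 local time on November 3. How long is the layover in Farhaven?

Convert departure to UTC: 13:40 + 2:00 = 15:40 UTC on Nov 2.
Add 1 hour and 10 minutes flight time → 16:50 UTC.
Farhaven is UTC+8:45, so local arrival = 16:50 + 8:45 = 01:35 on Nov 3.
Layover = 03:20 − 01:35 = 1 hour 45 minutes.

1 hour 45 minutes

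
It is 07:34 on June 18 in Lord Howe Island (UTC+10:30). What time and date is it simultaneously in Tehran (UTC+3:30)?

In UTC: 07:34 − 10:30 = 21:04 on Jun 17.
Tehran is UTC+3:30: 21:04 + 3:30 = 00:34 on Jun 18.

00:34 on June 18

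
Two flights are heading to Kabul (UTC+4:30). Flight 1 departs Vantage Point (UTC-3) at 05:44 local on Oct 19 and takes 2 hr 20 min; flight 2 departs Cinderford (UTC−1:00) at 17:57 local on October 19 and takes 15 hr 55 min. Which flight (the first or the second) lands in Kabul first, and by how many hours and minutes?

the first, by 23 hours 48 minutes

Flight 1 in UTC: 05:44 + 3:00 = 08:44 on Oct 19.
+2 hours and 20 minutes → arrive 11:04 UTC on Oct 19.
Flight 2 in UTC: 17:57 + 1:00 = 18:57 on Oct 19.
+15 hours and 55 minutes → arrive 10:52 UTC on Oct 20.
Flight 1 lands earlier by 23 hours 48 minutes.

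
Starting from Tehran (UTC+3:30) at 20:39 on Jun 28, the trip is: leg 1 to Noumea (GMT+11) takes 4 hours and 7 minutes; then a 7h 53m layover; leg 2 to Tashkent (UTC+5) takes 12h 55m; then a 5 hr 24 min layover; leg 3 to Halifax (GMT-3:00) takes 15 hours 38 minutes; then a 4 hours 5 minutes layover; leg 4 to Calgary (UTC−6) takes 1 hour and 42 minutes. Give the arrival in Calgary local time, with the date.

Convert departure to UTC: 20:39 − 3:30 = 17:09 UTC on Jun 28.
Add 4 hours and 7 minutes leg 1 → 21:16 UTC.
Add 7 hours and 53 minutes layover in Noumea → 05:09 UTC (Jun 29).
Add 12 hours 55 minutes leg 2 → 18:04 UTC.
Add 5 hours and 24 minutes layover in Tashkent → 23:28 UTC.
Add 15 hours and 38 minutes leg 3 → 15:06 UTC (Jun 30).
Add 4 hours 5 minutes layover in Halifax → 19:11 UTC.
Add 1 hour 42 minutes leg 4 → 20:53 UTC.
Calgary is UTC−6:00, so local arrival = 20:53 − 6:00 = 14:53 on Jun 30.

14:53 on June 30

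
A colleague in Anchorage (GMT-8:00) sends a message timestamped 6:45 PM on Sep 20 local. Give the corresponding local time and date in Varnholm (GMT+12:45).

Varnholm is 20:45 ahead of Anchorage.
Shift by the zone difference: 6:45 PM + 20:45 = 3:30 PM on Sep 21 in Varnholm.

3:30 PM on Sep 21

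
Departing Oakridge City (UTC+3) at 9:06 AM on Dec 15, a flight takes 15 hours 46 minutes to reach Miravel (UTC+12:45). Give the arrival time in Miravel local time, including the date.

Convert departure to UTC: 9:06 AM − 3:00 = 6:06 AM UTC on Dec 15.
Add 15 hours and 46 minutes travel time → 9:52 PM UTC.
Miravel is UTC+12:45, so local arrival = 9:52 PM + 12:45 = 10:37 AM on Dec 16.

10:37 AM on December 16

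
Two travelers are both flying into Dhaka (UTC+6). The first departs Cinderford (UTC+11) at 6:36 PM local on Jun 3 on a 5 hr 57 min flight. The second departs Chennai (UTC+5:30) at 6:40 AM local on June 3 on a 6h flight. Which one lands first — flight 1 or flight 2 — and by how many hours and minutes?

the second, by 6 hours 23 minutes

Flight 1 in UTC: 6:36 PM − 11:00 = 7:36 AM on Jun 3.
+5 hours 57 minutes → arrive 1:33 PM UTC on Jun 3.
Flight 2 in UTC: 6:40 AM − 5:30 = 1:10 AM on Jun 3.
+6 hours → arrive 7:10 AM UTC on Jun 3.
Flight 2 lands earlier by 6 hours 23 minutes.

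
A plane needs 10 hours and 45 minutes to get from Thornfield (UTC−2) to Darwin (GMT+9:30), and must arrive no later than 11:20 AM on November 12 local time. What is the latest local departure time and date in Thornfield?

1:05 PM on November 11

Target arrival in UTC: 11:20 AM − 9:30 = 1:50 AM on Nov 12.
Subtract 10 hours 45 minutes → departure 3:05 PM UTC on Nov 11.
Thornfield is UTC−2:00: 3:05 PM − 2:00 = 1:05 PM on Nov 11.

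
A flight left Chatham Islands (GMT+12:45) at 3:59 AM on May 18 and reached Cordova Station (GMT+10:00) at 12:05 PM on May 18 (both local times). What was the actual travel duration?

Departure in UTC: 3:59 AM − 12:45 = 3:14 PM on May 17.
Arrival in UTC: 12:05 PM − 10:00 = 2:05 AM on May 18.
Elapsed = 2:05 AM − 3:14 PM (+1 day) = 10 hours 51 minutes.

10 hours 51 minutes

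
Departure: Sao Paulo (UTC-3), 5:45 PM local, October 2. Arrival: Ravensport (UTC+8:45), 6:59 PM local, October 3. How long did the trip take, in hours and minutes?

13 hours 29 minutes

Departure in UTC: 5:45 PM + 3:00 = 8:45 PM on Oct 2.
Arrival in UTC: 6:59 PM − 8:45 = 10:14 AM on Oct 3.
Elapsed = 10:14 AM − 8:45 PM (+1 day) = 13 hours 29 minutes.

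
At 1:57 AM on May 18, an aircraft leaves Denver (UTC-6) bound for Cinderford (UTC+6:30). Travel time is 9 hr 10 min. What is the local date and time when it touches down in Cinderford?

11:37 PM on May 18

Cinderford is 12:30 ahead of Denver.
After 9 hours 10 minutes it is 11:07 AM in Denver.
Shift by the zone difference: 11:07 AM + 12:30 = 11:37 PM on May 18 in Cinderford.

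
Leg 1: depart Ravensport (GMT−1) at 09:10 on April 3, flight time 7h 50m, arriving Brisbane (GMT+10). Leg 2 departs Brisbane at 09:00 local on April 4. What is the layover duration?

5 hours

Convert departure to UTC: 09:10 + 1:00 = 10:10 UTC on Apr 3.
Add 7 hours 50 minutes flight time → 18:00 UTC.
Brisbane is UTC+10:00, so local arrival = 18:00 + 10:00 = 04:00 on Apr 4.
Layover = 09:00 − 04:00 = 5 hours.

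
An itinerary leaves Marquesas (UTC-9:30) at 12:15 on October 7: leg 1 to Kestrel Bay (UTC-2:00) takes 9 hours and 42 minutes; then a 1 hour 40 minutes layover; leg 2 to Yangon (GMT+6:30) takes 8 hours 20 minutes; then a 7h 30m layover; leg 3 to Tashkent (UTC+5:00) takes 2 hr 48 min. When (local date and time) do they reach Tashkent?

Convert departure to UTC: 12:15 + 9:30 = 21:45 UTC on Oct 7.
Add 9 hours 42 minutes leg 1 → 07:27 UTC (Oct 8).
Add 1 hour and 40 minutes layover in Kestrel Bay → 09:07 UTC.
Add 8 hours 20 minutes leg 2 → 17:27 UTC.
Add 7 hours and 30 minutes layover in Yangon → 00:57 UTC (Oct 9).
Add 2 hours 48 minutes leg 3 → 03:45 UTC.
Tashkent is UTC+5:00, so local arrival = 03:45 + 5:00 = 08:45 on Oct 9.

08:45 on October 9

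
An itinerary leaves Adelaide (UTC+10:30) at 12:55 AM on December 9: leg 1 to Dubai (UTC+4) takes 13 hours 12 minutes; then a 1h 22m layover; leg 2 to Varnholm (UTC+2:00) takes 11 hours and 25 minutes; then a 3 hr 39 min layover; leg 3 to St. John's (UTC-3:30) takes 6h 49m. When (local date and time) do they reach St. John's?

11:22 PM on December 9

Convert departure to UTC: 12:55 AM − 10:30 = 2:25 PM UTC on Dec 8.
Add 13 hours and 12 minutes leg 1 → 3:37 AM UTC (Dec 9).
Add 1 hour 22 minutes layover in Dubai → 4:59 AM UTC.
Add 11 hours 25 minutes leg 2 → 4:24 PM UTC.
Add 3 hours and 39 minutes layover in Varnholm → 8:03 PM UTC.
Add 6 hours 49 minutes leg 3 → 2:52 AM UTC (Dec 10).
St. John's is UTC−3:30, so local arrival = 2:52 AM − 3:30 = 11:22 PM on Dec 9.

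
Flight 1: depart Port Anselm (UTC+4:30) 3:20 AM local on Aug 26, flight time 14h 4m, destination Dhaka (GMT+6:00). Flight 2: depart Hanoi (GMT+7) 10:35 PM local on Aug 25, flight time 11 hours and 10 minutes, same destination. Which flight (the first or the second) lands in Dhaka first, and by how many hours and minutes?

Flight 1 in UTC: 3:20 AM − 4:30 = 10:50 PM on Aug 25.
+14 hours 4 minutes → arrive 12:54 PM UTC on Aug 26.
Flight 2 in UTC: 10:35 PM − 7:00 = 3:35 PM on Aug 25.
+11 hours 10 minutes → arrive 2:45 AM UTC on Aug 26.
Flight 2 lands earlier by 10 hours 9 minutes.

the second, by 10 hours 9 minutes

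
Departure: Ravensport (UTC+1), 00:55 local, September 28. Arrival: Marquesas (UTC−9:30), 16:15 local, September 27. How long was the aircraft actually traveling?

1 hour 50 minutes

Departure in UTC: 00:55 − 1:00 = 23:55 on Sep 27.
Arrival in UTC: 16:15 + 9:30 = 01:45 on Sep 28.
Elapsed = 01:45 − 23:55 (+1 day) = 1 hour 50 minutes.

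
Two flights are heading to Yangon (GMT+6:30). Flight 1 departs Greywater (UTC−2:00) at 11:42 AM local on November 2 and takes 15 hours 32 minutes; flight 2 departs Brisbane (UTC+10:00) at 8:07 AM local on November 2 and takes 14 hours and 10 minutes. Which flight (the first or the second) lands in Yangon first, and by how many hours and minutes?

Flight 1 in UTC: 11:42 AM + 2:00 = 1:42 PM on Nov 2.
+15 hours and 32 minutes → arrive 5:14 AM UTC on Nov 3.
Flight 2 in UTC: 8:07 AM − 10:00 = 10:07 PM on Nov 1.
+14 hours and 10 minutes → arrive 12:17 PM UTC on Nov 2.
Flight 2 lands earlier by 16 hours 57 minutes.

the second, by 16 hours 57 minutes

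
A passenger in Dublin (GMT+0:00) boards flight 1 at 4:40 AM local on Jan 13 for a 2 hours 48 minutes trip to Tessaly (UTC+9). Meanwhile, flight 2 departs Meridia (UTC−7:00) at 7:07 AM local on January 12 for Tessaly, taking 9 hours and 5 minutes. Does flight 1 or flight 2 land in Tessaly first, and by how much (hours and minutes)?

the second, by 8 hours 16 minutes

Flight 1 departs at 4:40 AM UTC (Jan 13).
+2 hours 48 minutes → arrive 7:28 AM UTC on Jan 13.
Flight 2 in UTC: 7:07 AM + 7:00 = 2:07 PM on Jan 12.
+9 hours and 5 minutes → arrive 11:12 PM UTC on Jan 12.
Flight 2 lands earlier by 8 hours 16 minutes.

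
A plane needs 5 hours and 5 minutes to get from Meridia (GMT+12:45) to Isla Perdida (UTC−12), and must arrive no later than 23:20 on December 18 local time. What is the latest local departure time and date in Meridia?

Target arrival in UTC: 23:20 + 12:00 = 11:20 on Dec 19.
Subtract 5 hours and 5 minutes → departure 06:15 UTC on Dec 19.
Meridia is UTC+12:45: 06:15 + 12:45 = 19:00 on Dec 19.

19:00 on Dec 19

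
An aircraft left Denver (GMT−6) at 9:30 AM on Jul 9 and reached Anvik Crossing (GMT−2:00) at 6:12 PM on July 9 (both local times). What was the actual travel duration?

Departure in UTC: 9:30 AM + 6:00 = 3:30 PM on Jul 9.
Arrival in UTC: 6:12 PM + 2:00 = 8:12 PM on Jul 9.
Elapsed = 8:12 PM − 3:30 PM = 4 hours 42 minutes.

4 hours 42 minutes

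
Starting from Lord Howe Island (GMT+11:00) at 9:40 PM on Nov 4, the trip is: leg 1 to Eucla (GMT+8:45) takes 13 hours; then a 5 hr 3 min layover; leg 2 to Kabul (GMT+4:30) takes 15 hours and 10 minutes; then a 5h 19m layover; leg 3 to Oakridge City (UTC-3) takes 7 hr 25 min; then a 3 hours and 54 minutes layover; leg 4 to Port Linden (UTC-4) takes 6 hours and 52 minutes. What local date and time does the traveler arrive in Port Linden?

3:23 PM on November 6

Convert departure to UTC: 9:40 PM − 11:00 = 10:40 AM UTC on Nov 4.
Add 13 hours leg 1 → 11:40 PM UTC.
Add 5 hours and 3 minutes layover in Eucla → 4:43 AM UTC (Nov 5).
Add 15 hours and 10 minutes leg 2 → 7:53 PM UTC.
Add 5 hours 19 minutes layover in Kabul → 1:12 AM UTC (Nov 6).
Add 7 hours 25 minutes leg 3 → 8:37 AM UTC.
Add 3 hours and 54 minutes layover in Oakridge City → 12:31 PM UTC.
Add 6 hours and 52 minutes leg 4 → 7:23 PM UTC.
Port Linden is UTC−4:00, so local arrival = 7:23 PM − 4:00 = 3:23 PM on Nov 6.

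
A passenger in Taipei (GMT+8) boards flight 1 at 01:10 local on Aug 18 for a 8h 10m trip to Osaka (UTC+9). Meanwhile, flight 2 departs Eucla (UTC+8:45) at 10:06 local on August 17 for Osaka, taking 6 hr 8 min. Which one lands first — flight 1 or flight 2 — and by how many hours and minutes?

Flight 1 in UTC: 01:10 − 8:00 = 17:10 on Aug 17.
+8 hours 10 minutes → arrive 01:20 UTC on Aug 18.
Flight 2 in UTC: 10:06 − 8:45 = 01:21 on Aug 17.
+6 hours 8 minutes → arrive 07:29 UTC on Aug 17.
Flight 2 lands earlier by 17 hours 51 minutes.

the second, by 17 hours 51 minutes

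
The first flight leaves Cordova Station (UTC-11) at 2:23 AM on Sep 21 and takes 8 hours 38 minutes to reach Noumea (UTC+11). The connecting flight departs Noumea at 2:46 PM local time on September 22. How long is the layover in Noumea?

5 hours 45 minutes

Convert departure to UTC: 2:23 AM + 11:00 = 1:23 PM UTC on Sep 21.
Add 8 hours and 38 minutes flight time → 10:01 PM UTC.
Noumea is UTC+11:00, so local arrival = 10:01 PM + 11:00 = 9:01 AM on Sep 22.
Layover = 2:46 PM − 9:01 AM = 5 hours 45 minutes.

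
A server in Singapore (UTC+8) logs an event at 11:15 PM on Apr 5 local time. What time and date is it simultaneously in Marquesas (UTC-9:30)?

In UTC: 11:15 PM − 8:00 = 3:15 PM on Apr 5.
Marquesas is UTC−9:30: 3:15 PM − 9:30 = 5:45 AM on Apr 5.

5:45 AM on Apr 5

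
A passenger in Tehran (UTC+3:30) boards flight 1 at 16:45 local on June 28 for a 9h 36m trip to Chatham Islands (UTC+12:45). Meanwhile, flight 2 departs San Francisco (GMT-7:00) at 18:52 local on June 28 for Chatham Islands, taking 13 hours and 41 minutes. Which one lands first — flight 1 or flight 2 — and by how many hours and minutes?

Flight 1 in UTC: 16:45 − 3:30 = 13:15 on Jun 28.
+9 hours and 36 minutes → arrive 22:51 UTC on Jun 28.
Flight 2 in UTC: 18:52 + 7:00 = 01:52 on Jun 29.
+13 hours and 41 minutes → arrive 15:33 UTC on Jun 29.
Flight 1 lands earlier by 16 hours 42 minutes.

the first, by 16 hours 42 minutes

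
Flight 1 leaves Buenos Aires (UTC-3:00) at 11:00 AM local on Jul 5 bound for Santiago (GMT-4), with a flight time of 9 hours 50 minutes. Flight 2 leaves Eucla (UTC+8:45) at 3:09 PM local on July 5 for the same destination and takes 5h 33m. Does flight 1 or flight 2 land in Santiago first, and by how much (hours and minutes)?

Flight 1 in UTC: 11:00 AM + 3:00 = 2:00 PM on Jul 5.
+9 hours 50 minutes → arrive 11:50 PM UTC on Jul 5.
Flight 2 in UTC: 3:09 PM − 8:45 = 6:24 AM on Jul 5.
+5 hours and 33 minutes → arrive 11:57 AM UTC on Jul 5.
Flight 2 lands earlier by 11 hours 53 minutes.

the second, by 11 hours 53 minutes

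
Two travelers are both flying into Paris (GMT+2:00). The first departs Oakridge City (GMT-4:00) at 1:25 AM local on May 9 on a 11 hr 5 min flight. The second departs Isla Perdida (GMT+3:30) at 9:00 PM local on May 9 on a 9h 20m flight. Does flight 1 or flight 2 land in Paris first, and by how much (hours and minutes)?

the first, by 10 hours 20 minutes

Flight 1 in UTC: 1:25 AM + 4:00 = 5:25 AM on May 9.
+11 hours 5 minutes → arrive 4:30 PM UTC on May 9.
Flight 2 in UTC: 9:00 PM − 3:30 = 5:30 PM on May 9.
+9 hours 20 minutes → arrive 2:50 AM UTC on May 10.
Flight 1 lands earlier by 10 hours 20 minutes.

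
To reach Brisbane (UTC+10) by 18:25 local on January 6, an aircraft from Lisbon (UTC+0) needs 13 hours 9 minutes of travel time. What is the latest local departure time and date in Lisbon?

Target arrival in UTC: 18:25 − 10:00 = 08:25 on Jan 6.
Subtract 13 hours 9 minutes → departure 19:16 UTC on Jan 5.
Lisbon is UTC+0, so departure is 19:16 on Jan 5.

19:16 on January 5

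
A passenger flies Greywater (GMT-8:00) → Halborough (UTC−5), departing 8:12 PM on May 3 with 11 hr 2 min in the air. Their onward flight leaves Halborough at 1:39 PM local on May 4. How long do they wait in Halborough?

Convert departure to UTC: 8:12 PM + 8:00 = 4:12 AM UTC on May 4.
Add 11 hours and 2 minutes flight time → 3:14 PM UTC.
Halborough is UTC−5:00, so local arrival = 3:14 PM − 5:00 = 10:14 AM on May 4.
Layover = 1:39 PM − 10:14 AM = 3 hours 25 minutes.

3 hours 25 minutes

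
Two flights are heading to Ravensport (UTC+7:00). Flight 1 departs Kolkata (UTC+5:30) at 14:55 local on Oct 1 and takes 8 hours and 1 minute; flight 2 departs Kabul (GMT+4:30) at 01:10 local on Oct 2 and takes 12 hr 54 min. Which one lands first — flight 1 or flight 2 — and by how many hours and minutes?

the first, by 16 hours 8 minutes

Flight 1 in UTC: 14:55 − 5:30 = 09:25 on Oct 1.
+8 hours 1 minute → arrive 17:26 UTC on Oct 1.
Flight 2 in UTC: 01:10 − 4:30 = 20:40 on Oct 1.
+12 hours and 54 minutes → arrive 09:34 UTC on Oct 2.
Flight 1 lands earlier by 16 hours 8 minutes.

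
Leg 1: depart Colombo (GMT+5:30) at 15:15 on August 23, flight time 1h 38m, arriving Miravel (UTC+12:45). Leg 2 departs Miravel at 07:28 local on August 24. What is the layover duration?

Convert departure to UTC: 15:15 − 5:30 = 09:45 UTC on Aug 23.
Add 1 hour and 38 minutes flight time → 11:23 UTC.
Miravel is UTC+12:45, so local arrival = 11:23 + 12:45 = 00:08 on Aug 24.
Layover = 07:28 − 00:08 = 7 hours 20 minutes.

7 hours 20 minutes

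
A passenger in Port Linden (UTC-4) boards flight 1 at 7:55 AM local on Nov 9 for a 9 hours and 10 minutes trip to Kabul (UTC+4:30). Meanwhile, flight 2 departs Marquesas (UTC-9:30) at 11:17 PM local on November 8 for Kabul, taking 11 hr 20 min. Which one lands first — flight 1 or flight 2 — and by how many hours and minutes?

the second, by 58 minutes

Flight 1 in UTC: 7:55 AM + 4:00 = 11:55 AM on Nov 9.
+9 hours 10 minutes → arrive 9:05 PM UTC on Nov 9.
Flight 2 in UTC: 11:17 PM + 9:30 = 8:47 AM on Nov 9.
+11 hours 20 minutes → arrive 8:07 PM UTC on Nov 9.
Flight 2 lands earlier by 58 minutes.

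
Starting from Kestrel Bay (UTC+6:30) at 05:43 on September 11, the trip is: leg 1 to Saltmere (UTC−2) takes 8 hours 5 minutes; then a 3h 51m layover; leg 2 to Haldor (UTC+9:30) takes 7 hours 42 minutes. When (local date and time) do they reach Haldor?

Convert departure to UTC: 05:43 − 6:30 = 23:13 UTC on Sep 10.
Add 8 hours 5 minutes leg 1 → 07:18 UTC (Sep 11).
Add 3 hours and 51 minutes layover in Saltmere → 11:09 UTC.
Add 7 hours 42 minutes leg 2 → 18:51 UTC.
Haldor is UTC+9:30, so local arrival = 18:51 + 9:30 = 04:21 on Sep 12.

04:21 on Sep 12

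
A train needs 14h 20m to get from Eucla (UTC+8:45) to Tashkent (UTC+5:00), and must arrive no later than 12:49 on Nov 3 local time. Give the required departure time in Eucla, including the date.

Target arrival in UTC: 12:49 − 5:00 = 07:49 on Nov 3.
Subtract 14 hours 20 minutes → departure 17:29 UTC on Nov 2.
Eucla is UTC+8:45: 17:29 + 8:45 = 02:14 on Nov 3.

02:14 on November 3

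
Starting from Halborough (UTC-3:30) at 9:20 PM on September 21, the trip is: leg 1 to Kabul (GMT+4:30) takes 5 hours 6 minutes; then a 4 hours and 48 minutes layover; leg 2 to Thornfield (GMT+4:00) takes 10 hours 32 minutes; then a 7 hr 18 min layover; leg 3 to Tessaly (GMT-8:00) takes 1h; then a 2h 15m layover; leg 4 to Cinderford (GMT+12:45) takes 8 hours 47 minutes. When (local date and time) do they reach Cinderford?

5:21 AM on September 24

Convert departure to UTC: 9:20 PM + 3:30 = 12:50 AM UTC on Sep 22.
Add 5 hours 6 minutes leg 1 → 5:56 AM UTC.
Add 4 hours 48 minutes layover in Kabul → 10:44 AM UTC.
Add 10 hours 32 minutes leg 2 → 9:16 PM UTC.
Add 7 hours 18 minutes layover in Thornfield → 4:34 AM UTC (Sep 23).
Add 1 hour leg 3 → 5:34 AM UTC.
Add 2 hours 15 minutes layover in Tessaly → 7:49 AM UTC.
Add 8 hours and 47 minutes leg 4 → 4:36 PM UTC.
Cinderford is UTC+12:45, so local arrival = 4:36 PM + 12:45 = 5:21 AM on Sep 24.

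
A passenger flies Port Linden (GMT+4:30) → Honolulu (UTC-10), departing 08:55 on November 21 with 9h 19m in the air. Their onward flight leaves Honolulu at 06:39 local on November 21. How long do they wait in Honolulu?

2 hours 55 minutes

Convert departure to UTC: 08:55 − 4:30 = 04:25 UTC on Nov 21.
Add 9 hours 19 minutes flight time → 13:44 UTC.
Honolulu is UTC−10:00, so local arrival = 13:44 − 10:00 = 03:44 on Nov 21.
Layover = 06:39 − 03:44 = 2 hours 55 minutes.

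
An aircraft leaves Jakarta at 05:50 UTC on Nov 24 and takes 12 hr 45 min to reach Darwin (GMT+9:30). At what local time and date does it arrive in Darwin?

04:05 on November 25

Departure is given in UTC: 05:50 on Nov 24.
Add 12 hours 45 minutes → 18:35 UTC.
Darwin is UTC+9:30: 18:35 + 9:30 = 04:05 on Nov 25.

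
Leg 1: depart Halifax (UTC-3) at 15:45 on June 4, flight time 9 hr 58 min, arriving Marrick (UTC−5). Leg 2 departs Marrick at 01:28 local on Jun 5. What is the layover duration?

1 hour 45 minutes

Convert departure to UTC: 15:45 + 3:00 = 18:45 UTC on Jun 4.
Add 9 hours 58 minutes flight time → 04:43 UTC (Jun 5).
Marrick is UTC−5:00, so local arrival = 04:43 − 5:00 = 23:43 on Jun 4.
Layover = 01:28 − 23:43 (+1 day) = 1 hour 45 minutes.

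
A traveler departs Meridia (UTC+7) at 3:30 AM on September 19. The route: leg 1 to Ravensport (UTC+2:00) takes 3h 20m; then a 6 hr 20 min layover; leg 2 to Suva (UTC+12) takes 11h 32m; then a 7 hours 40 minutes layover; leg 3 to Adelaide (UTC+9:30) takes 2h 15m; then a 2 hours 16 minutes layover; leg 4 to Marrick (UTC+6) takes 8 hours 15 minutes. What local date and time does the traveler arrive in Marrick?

8:08 PM on September 20

Convert departure to UTC: 3:30 AM − 7:00 = 8:30 PM UTC on Sep 18.
Add 3 hours and 20 minutes leg 1 → 11:50 PM UTC.
Add 6 hours 20 minutes layover in Ravensport → 6:10 AM UTC (Sep 19).
Add 11 hours 32 minutes leg 2 → 5:42 PM UTC.
Add 7 hours and 40 minutes layover in Suva → 1:22 AM UTC (Sep 20).
Add 2 hours and 15 minutes leg 3 → 3:37 AM UTC.
Add 2 hours 16 minutes layover in Adelaide → 5:53 AM UTC.
Add 8 hours 15 minutes leg 4 → 2:08 PM UTC.
Marrick is UTC+6:00, so local arrival = 2:08 PM + 6:00 = 8:08 PM on Sep 20.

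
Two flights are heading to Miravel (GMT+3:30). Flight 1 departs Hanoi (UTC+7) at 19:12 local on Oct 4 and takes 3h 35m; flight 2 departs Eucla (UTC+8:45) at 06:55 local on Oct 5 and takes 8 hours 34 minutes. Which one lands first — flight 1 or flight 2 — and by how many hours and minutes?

Flight 1 in UTC: 19:12 − 7:00 = 12:12 on Oct 4.
+3 hours and 35 minutes → arrive 15:47 UTC on Oct 4.
Flight 2 in UTC: 06:55 − 8:45 = 22:10 on Oct 4.
+8 hours 34 minutes → arrive 06:44 UTC on Oct 5.
Flight 1 lands earlier by 14 hours 57 minutes.

the first, by 14 hours 57 minutes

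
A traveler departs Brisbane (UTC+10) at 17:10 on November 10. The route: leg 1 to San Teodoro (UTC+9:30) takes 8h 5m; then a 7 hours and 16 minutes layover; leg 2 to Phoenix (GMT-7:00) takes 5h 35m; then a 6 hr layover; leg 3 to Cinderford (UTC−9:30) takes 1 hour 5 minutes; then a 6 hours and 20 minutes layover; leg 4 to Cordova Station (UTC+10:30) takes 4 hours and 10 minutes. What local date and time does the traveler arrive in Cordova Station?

08:11 on November 12

Convert departure to UTC: 17:10 − 10:00 = 07:10 UTC on Nov 10.
Add 8 hours 5 minutes leg 1 → 15:15 UTC.
Add 7 hours 16 minutes layover in San Teodoro → 22:31 UTC.
Add 5 hours 35 minutes leg 2 → 04:06 UTC (Nov 11).
Add 6 hours layover in Phoenix → 10:06 UTC.
Add 1 hour and 5 minutes leg 3 → 11:11 UTC.
Add 6 hours 20 minutes layover in Cinderford → 17:31 UTC.
Add 4 hours and 10 minutes leg 4 → 21:41 UTC.
Cordova Station is UTC+10:30, so local arrival = 21:41 + 10:30 = 08:11 on Nov 12.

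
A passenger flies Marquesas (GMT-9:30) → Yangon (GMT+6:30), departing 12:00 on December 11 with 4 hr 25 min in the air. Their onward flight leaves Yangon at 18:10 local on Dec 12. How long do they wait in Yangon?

9 hours 45 minutes

Convert departure to UTC: 12:00 + 9:30 = 21:30 UTC on Dec 11.
Add 4 hours 25 minutes flight time → 01:55 UTC (Dec 12).
Yangon is UTC+6:30, so local arrival = 01:55 + 6:30 = 08:25 on Dec 12.
Layover = 18:10 − 08:25 = 9 hours 45 minutes.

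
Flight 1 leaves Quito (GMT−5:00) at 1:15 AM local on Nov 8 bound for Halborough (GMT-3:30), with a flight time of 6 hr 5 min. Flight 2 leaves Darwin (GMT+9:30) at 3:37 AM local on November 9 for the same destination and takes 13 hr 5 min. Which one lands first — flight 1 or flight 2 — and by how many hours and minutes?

Flight 1 in UTC: 1:15 AM + 5:00 = 6:15 AM on Nov 8.
+6 hours 5 minutes → arrive 12:20 PM UTC on Nov 8.
Flight 2 in UTC: 3:37 AM − 9:30 = 6:07 PM on Nov 8.
+13 hours 5 minutes → arrive 7:12 AM UTC on Nov 9.
Flight 1 lands earlier by 18 hours 52 minutes.

the first, by 18 hours 52 minutes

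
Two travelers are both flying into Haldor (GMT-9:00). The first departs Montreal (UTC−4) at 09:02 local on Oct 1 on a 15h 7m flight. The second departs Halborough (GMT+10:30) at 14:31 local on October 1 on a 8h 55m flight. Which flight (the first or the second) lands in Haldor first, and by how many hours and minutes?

Flight 1 in UTC: 09:02 + 4:00 = 13:02 on Oct 1.
+15 hours and 7 minutes → arrive 04:09 UTC on Oct 2.
Flight 2 in UTC: 14:31 − 10:30 = 04:01 on Oct 1.
+8 hours and 55 minutes → arrive 12:56 UTC on Oct 1.
Flight 2 lands earlier by 15 hours 13 minutes.

the second, by 15 hours 13 minutes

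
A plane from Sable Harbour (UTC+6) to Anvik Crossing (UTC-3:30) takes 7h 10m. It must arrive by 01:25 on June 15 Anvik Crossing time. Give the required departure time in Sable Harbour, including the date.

03:45 on June 15

Target arrival in UTC: 01:25 + 3:30 = 04:55 on Jun 15.
Subtract 7 hours 10 minutes → departure 21:45 UTC on Jun 14.
Sable Harbour is UTC+6:00: 21:45 + 6:00 = 03:45 on Jun 15.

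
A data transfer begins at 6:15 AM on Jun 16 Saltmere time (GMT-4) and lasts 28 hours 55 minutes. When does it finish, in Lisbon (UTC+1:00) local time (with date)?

4:10 PM on Jun 17

Convert start to UTC: 6:15 AM + 4:00 = 10:15 AM UTC on Jun 16.
Add 28 hours and 55 minutes duration → 3:10 PM UTC (Jun 17).
Lisbon is UTC+1:00, so local end time = 3:10 PM + 1:00 = 4:10 PM on Jun 17.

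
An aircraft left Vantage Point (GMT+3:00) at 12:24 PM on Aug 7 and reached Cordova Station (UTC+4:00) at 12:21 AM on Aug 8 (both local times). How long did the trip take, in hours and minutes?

10 hours 57 minutes

Departure in UTC: 12:24 PM − 3:00 = 9:24 AM on Aug 7.
Arrival in UTC: 12:21 AM − 4:00 = 8:21 PM on Aug 7.
Elapsed = 8:21 PM − 9:24 AM = 10 hours 57 minutes.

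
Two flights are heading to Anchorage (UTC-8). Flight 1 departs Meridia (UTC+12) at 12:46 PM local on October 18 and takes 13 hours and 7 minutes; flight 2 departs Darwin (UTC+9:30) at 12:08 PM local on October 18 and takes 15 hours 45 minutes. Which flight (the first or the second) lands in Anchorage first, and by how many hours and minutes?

Flight 1 in UTC: 12:46 PM − 12:00 = 12:46 AM on Oct 18.
+13 hours 7 minutes → arrive 1:53 PM UTC on Oct 18.
Flight 2 in UTC: 12:08 PM − 9:30 = 2:38 AM on Oct 18.
+15 hours and 45 minutes → arrive 6:23 PM UTC on Oct 18.
Flight 1 lands earlier by 4 hours 30 minutes.

the first, by 4 hours 30 minutes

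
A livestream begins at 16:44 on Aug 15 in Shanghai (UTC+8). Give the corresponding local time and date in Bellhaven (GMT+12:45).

21:29 on August 15

In UTC: 16:44 − 8:00 = 08:44 on Aug 15.
Bellhaven is UTC+12:45: 08:44 + 12:45 = 21:29 on Aug 15.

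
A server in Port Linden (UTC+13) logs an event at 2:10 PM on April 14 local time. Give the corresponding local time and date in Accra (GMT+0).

1:10 AM on April 14

Accra is 13:00 behind Port Linden.
Shift by the zone difference: 2:10 PM − 13:00 = 1:10 AM on Apr 14 in Accra.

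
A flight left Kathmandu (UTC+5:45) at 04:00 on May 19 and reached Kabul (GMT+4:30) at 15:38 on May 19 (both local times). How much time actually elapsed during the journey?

12 hours 53 minutes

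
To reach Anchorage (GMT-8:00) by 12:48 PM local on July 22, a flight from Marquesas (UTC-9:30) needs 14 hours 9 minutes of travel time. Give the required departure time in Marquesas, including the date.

9:09 PM on Jul 21

Target arrival in UTC: 12:48 PM + 8:00 = 8:48 PM on Jul 22.
Subtract 14 hours 9 minutes → departure 6:39 AM UTC on Jul 22.
Marquesas is UTC−9:30: 6:39 AM − 9:30 = 9:09 PM on Jul 21.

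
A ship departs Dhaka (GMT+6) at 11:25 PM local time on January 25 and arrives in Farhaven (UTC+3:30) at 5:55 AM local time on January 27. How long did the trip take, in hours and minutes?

33 hours

Farhaven is 2:30 behind Dhaka.
Clock-face elapsed time (ignoring zones) is 30 hours 30 minutes.
Actual elapsed = 30 hours 30 minutes + 2:30 = 33 hours.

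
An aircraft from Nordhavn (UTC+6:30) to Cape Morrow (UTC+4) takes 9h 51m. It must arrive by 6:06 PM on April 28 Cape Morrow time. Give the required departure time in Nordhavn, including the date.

10:45 AM on Apr 28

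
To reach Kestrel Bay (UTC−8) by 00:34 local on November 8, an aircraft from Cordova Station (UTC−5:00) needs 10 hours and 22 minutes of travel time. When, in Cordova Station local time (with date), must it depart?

Target arrival in UTC: 00:34 + 8:00 = 08:34 on Nov 8.
Subtract 10 hours and 22 minutes → departure 22:12 UTC on Nov 7.
Cordova Station is UTC−5:00: 22:12 − 5:00 = 17:12 on Nov 7.

17:12 on November 7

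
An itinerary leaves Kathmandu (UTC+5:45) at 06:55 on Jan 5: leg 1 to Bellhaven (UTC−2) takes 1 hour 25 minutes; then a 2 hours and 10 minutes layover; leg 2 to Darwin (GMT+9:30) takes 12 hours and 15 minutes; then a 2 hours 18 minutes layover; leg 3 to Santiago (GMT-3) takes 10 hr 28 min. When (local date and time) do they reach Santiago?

Convert departure to UTC: 06:55 − 5:45 = 01:10 UTC on Jan 5.
Add 1 hour 25 minutes leg 1 → 02:35 UTC.
Add 2 hours and 10 minutes layover in Bellhaven → 04:45 UTC.
Add 12 hours 15 minutes leg 2 → 17:00 UTC.
Add 2 hours 18 minutes layover in Darwin → 19:18 UTC.
Add 10 hours 28 minutes leg 3 → 05:46 UTC (Jan 6).
Santiago is UTC−3:00, so local arrival = 05:46 − 3:00 = 02:46 on Jan 6.

02:46 on January 6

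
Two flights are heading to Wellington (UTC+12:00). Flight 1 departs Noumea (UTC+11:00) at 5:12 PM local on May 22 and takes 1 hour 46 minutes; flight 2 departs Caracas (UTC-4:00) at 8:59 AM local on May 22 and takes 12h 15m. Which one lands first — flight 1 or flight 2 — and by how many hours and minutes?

the first, by 17 hours 16 minutes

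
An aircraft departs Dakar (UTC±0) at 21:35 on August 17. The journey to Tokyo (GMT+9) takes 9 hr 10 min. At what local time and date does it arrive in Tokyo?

15:45 on August 18

Dakar is at UTC+0, so departure is already 21:35 UTC on Aug 17.
Add 9 hours and 10 minutes travel time → 06:45 UTC (Aug 18).
Tokyo is UTC+9:00, so local arrival = 06:45 + 9:00 = 15:45 on Aug 18.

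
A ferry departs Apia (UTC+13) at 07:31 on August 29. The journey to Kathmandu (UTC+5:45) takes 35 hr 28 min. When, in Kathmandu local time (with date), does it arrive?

11:44 on August 30

Convert departure to UTC: 07:31 − 13:00 = 18:31 UTC on Aug 28.
Add 35 hours and 28 minutes travel time → 05:59 UTC (Aug 30).
Kathmandu is UTC+5:45, so local arrival = 05:59 + 5:45 = 11:44 on Aug 30.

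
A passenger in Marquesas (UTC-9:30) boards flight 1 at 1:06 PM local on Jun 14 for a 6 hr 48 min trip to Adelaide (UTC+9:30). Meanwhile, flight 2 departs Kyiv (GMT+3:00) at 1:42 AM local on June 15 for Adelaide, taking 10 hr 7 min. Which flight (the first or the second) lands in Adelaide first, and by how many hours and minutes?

the first, by 3 hours 25 minutes

Flight 1 in UTC: 1:06 PM + 9:30 = 10:36 PM on Jun 14.
+6 hours 48 minutes → arrive 5:24 AM UTC on Jun 15.
Flight 2 in UTC: 1:42 AM − 3:00 = 10:42 PM on Jun 14.
+10 hours and 7 minutes → arrive 8:49 AM UTC on Jun 15.
Flight 1 lands earlier by 3 hours 25 minutes.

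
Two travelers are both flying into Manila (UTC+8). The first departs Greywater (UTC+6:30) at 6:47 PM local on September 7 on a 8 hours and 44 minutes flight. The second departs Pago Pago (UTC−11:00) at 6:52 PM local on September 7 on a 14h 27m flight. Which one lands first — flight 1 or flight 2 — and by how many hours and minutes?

Flight 1 in UTC: 6:47 PM − 6:30 = 12:17 PM on Sep 7.
+8 hours 44 minutes → arrive 9:01 PM UTC on Sep 7.
Flight 2 in UTC: 6:52 PM + 11:00 = 5:52 AM on Sep 8.
+14 hours and 27 minutes → arrive 8:19 PM UTC on Sep 8.
Flight 1 lands earlier by 23 hours 18 minutes.

the first, by 23 hours 18 minutes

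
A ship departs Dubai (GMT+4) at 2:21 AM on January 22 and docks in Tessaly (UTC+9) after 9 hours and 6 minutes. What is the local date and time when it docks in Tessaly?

Tessaly is 5:00 ahead of Dubai.
After 9 hours and 6 minutes it is 11:27 AM in Dubai.
Shift by the zone difference: 11:27 AM + 5:00 = 4:27 PM on Jan 22 in Tessaly.

4:27 PM on January 22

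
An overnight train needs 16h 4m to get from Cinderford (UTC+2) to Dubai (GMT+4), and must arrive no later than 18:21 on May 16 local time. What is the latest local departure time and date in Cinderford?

Target arrival in UTC: 18:21 − 4:00 = 14:21 on May 16.
Subtract 16 hours 4 minutes → departure 22:17 UTC on May 15.
Cinderford is UTC+2:00: 22:17 + 2:00 = 00:17 on May 16.

00:17 on May 16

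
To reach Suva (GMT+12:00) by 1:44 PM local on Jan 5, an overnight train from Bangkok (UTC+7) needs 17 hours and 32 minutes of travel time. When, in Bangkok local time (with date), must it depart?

3:12 PM on January 4

Target arrival in UTC: 1:44 PM − 12:00 = 1:44 AM on Jan 5.
Subtract 17 hours 32 minutes → departure 8:12 AM UTC on Jan 4.
Bangkok is UTC+7:00: 8:12 AM + 7:00 = 3:12 PM on Jan 4.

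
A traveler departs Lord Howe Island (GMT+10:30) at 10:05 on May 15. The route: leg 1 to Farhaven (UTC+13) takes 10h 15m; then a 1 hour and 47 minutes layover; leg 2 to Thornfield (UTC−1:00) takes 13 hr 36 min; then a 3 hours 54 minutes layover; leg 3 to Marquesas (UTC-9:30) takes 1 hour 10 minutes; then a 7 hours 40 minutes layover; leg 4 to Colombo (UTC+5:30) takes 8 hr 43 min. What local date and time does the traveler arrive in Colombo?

Convert departure to UTC: 10:05 − 10:30 = 23:35 UTC on May 14.
Add 10 hours and 15 minutes leg 1 → 09:50 UTC (May 15).
Add 1 hour and 47 minutes layover in Farhaven → 11:37 UTC.
Add 13 hours and 36 minutes leg 2 → 01:13 UTC (May 16).
Add 3 hours and 54 minutes layover in Thornfield → 05:07 UTC.
Add 1 hour and 10 minutes leg 3 → 06:17 UTC.
Add 7 hours and 40 minutes layover in Marquesas → 13:57 UTC.
Add 8 hours 43 minutes leg 4 → 22:40 UTC.
Colombo is UTC+5:30, so local arrival = 22:40 + 5:30 = 04:10 on May 17.

04:10 on May 17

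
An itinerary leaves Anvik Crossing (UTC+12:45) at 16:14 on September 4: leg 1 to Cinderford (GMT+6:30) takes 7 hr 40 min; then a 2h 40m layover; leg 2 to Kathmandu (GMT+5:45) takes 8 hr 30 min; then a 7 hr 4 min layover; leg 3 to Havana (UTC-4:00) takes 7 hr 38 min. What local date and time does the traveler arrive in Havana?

09:01 on September 5

Convert departure to UTC: 16:14 − 12:45 = 03:29 UTC on Sep 4.
Add 7 hours and 40 minutes leg 1 → 11:09 UTC.
Add 2 hours 40 minutes layover in Cinderford → 13:49 UTC.
Add 8 hours 30 minutes leg 2 → 22:19 UTC.
Add 7 hours 4 minutes layover in Kathmandu → 05:23 UTC (Sep 5).
Add 7 hours and 38 minutes leg 3 → 13:01 UTC.
Havana is UTC−4:00, so local arrival = 13:01 − 4:00 = 09:01 on Sep 5.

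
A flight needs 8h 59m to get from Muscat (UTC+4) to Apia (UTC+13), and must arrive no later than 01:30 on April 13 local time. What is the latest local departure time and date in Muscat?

07:31 on April 12

Target arrival in UTC: 01:30 − 13:00 = 12:30 on Apr 12.
Subtract 8 hours and 59 minutes → departure 03:31 UTC on Apr 12.
Muscat is UTC+4:00: 03:31 + 4:00 = 07:31 on Apr 12.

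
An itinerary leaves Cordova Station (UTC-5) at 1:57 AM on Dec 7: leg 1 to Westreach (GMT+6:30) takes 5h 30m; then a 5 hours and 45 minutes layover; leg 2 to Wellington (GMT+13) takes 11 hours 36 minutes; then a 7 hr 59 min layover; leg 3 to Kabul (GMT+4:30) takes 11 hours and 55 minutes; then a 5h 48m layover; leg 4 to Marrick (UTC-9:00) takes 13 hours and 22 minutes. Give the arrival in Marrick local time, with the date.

Convert departure to UTC: 1:57 AM + 5:00 = 6:57 AM UTC on Dec 7.
Add 5 hours and 30 minutes leg 1 → 12:27 PM UTC.
Add 5 hours 45 minutes layover in Westreach → 6:12 PM UTC.
Add 11 hours 36 minutes leg 2 → 5:48 AM UTC (Dec 8).
Add 7 hours and 59 minutes layover in Wellington → 1:47 PM UTC.
Add 11 hours 55 minutes leg 3 → 1:42 AM UTC (Dec 9).
Add 5 hours and 48 minutes layover in Kabul → 7:30 AM UTC.
Add 13 hours and 22 minutes leg 4 → 8:52 PM UTC.
Marrick is UTC−9:00, so local arrival = 8:52 PM − 9:00 = 11:52 AM on Dec 9.

11:52 AM on Dec 9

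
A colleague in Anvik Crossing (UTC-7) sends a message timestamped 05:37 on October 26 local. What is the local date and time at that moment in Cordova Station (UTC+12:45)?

01:22 on October 27

In UTC: 05:37 + 7:00 = 12:37 on Oct 26.
Cordova Station is UTC+12:45: 12:37 + 12:45 = 01:22 on Oct 27.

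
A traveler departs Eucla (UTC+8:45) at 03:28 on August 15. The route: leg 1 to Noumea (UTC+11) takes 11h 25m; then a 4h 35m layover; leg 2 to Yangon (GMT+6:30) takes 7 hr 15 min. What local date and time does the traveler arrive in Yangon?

Convert departure to UTC: 03:28 − 8:45 = 18:43 UTC on Aug 14.
Add 11 hours and 25 minutes leg 1 → 06:08 UTC (Aug 15).
Add 4 hours 35 minutes layover in Noumea → 10:43 UTC.
Add 7 hours and 15 minutes leg 2 → 17:58 UTC.
Yangon is UTC+6:30, so local arrival = 17:58 + 6:30 = 00:28 on Aug 16.

00:28 on August 16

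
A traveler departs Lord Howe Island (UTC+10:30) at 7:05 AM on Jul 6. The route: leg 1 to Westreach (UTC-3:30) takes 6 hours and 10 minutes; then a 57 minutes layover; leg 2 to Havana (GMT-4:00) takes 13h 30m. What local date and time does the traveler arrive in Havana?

Convert departure to UTC: 7:05 AM − 10:30 = 8:35 PM UTC on Jul 5.
Add 6 hours and 10 minutes leg 1 → 2:45 AM UTC (Jul 6).
Add 57 minutes layover in Westreach → 3:42 AM UTC.
Add 13 hours and 30 minutes leg 2 → 5:12 PM UTC.
Havana is UTC−4:00, so local arrival = 5:12 PM − 4:00 = 1:12 PM on Jul 6.

1:12 PM on Jul 6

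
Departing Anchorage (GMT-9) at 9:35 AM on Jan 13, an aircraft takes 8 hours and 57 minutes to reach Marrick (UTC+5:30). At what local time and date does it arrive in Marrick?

9:02 AM on Jan 14

Marrick is 14:30 ahead of Anchorage.
After 8 hours 57 minutes it is 6:32 PM in Anchorage.
Shift by the zone difference: 6:32 PM + 14:30 = 9:02 AM on Jan 14 in Marrick.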